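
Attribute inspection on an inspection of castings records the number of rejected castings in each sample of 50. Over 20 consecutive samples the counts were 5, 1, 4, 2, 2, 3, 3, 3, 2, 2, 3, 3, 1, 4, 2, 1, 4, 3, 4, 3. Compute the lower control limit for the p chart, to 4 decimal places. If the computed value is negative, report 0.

p̄ = Σdᵢ / (k·n) = 55 / (20 × 50) = 0.05500
LCL = p̄ − 3·√(p̄(1−p̄)/n) = 0.05500 − 3 × 0.03224 = -0.04172 → 0 (negative, so LCL = 0)

0.0000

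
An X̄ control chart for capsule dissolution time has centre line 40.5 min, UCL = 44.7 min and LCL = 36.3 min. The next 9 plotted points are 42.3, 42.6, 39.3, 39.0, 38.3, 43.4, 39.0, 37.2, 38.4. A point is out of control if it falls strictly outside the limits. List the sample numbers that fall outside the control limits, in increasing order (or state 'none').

All 9 points lie within [36.3, 44.7].

none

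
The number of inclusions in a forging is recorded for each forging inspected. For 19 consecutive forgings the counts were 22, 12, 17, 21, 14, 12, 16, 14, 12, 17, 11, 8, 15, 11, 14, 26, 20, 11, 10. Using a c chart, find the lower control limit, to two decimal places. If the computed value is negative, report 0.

3.32

c̄ = (22 + 12 + 17 + 21 + 14 + 12 + 16 + 14 + 12 + 17 + 11 + 8 + 15 + 11 + 14 + 26 + 20 + 11 + 10) / 19 = 283 / 19 = 14.8947
LCL = c̄ − 3√c̄ = 14.8947 − 3 × 3.8594 = 3.3166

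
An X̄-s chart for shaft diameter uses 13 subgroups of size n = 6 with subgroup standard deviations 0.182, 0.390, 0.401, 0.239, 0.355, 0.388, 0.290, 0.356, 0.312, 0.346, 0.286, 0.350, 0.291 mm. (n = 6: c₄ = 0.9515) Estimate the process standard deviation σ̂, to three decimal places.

0.338

s̄ = (0.182 + 0.390 + 0.401 + 0.239 + 0.355 + 0.388 + 0.290 + 0.356 + 0.312 + 0.346 + 0.286 + 0.350 + 0.291) / 13 = 0.3220
σ̂ = s̄ / c₄ = 0.3220 / 0.9515 = 0.3384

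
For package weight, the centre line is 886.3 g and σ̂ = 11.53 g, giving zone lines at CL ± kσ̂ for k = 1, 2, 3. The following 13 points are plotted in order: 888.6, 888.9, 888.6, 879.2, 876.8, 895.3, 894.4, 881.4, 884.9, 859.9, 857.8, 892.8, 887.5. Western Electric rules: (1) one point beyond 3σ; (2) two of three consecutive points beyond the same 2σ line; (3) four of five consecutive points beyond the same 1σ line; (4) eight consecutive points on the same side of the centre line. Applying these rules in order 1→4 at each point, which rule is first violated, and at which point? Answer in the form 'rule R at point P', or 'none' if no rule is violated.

rule 2 at point 11

Zone of each point (C = within 1σ̂, B = 1σ̂–2σ̂, A = 2σ̂–3σ̂, * = beyond 3σ̂; sign = side of CL): 1:+C, 2:+C, 3:+C, 4:-C, 5:-C, 6:+C, 7:+C, 8:-C, 9:-C, 10:-A, 11:-A, 12:+C, 13:+C
Rule 2 (two of three consecutive points beyond the same 2σ limit) is satisfied at point 11.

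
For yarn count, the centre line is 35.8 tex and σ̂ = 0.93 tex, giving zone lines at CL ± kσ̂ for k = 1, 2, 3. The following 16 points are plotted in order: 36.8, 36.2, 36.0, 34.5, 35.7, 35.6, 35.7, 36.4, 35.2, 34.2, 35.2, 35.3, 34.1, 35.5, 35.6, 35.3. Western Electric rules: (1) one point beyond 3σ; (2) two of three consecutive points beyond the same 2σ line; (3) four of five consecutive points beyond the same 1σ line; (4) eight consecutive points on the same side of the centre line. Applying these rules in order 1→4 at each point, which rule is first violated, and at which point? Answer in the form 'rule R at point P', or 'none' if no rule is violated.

Zone of each point (C = within 1σ̂, B = 1σ̂–2σ̂, A = 2σ̂–3σ̂, * = beyond 3σ̂; sign = side of CL): 1:+B, 2:+C, 3:+C, 4:-B, 5:-C, 6:-C, 7:-C, 8:+C, 9:-C, 10:-B, 11:-C, 12:-C, 13:-B, 14:-C, 15:-C, 16:-C
Rule 4 (eight consecutive points on the same side of the centre line) is satisfied at point 16.

rule 4 at point 16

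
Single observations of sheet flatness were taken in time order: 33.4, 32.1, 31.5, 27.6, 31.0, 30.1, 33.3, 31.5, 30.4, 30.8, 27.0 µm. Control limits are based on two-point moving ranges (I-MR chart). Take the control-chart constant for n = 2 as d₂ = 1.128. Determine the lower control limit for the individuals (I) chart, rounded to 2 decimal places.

25.37

X̄ = (33.4 + 32.1 + 31.5 + 27.6 + 31.0 + 30.1 + 33.3 + 31.5 + 30.4 + 30.8 + 27.0) / 11 = 30.7909
Moving ranges: 1.3, 0.6, 3.9, 3.4, 0.9, 3.2, 1.8, 1.1, 0.4, 3.8; M̄R̄ = 20.4000 / 10 = 2.0400
LCL = X̄ − 3·M̄R̄/d₂ = 30.7909 − 3 × 2.0400 / 1.128 = 25.3654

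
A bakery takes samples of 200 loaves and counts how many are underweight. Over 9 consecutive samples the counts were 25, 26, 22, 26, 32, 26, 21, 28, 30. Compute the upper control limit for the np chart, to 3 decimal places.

40.542

p̄ = Σdᵢ / (k·n) = 236 / (9 × 200) = 0.13111
UCL = np̄ + 3·√(np̄(1−p̄)) = 26.2222 + 3 × √(26.2222×0.86889) = 26.2222 + 3 × 4.7733 = 40.5421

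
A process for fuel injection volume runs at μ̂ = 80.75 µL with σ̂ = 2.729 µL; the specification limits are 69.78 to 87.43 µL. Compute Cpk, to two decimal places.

0.82

Cpu = (USL − μ̂) / (3σ̂) = (87.43 − 80.75) / (3 × 2.729) = 0.8159; Cpl = (μ̂ − LSL) / (3σ̂) = (80.75 − 69.78) / (3 × 2.729) = 1.3399; Cpk = min(Cpu, Cpl) = 0.8159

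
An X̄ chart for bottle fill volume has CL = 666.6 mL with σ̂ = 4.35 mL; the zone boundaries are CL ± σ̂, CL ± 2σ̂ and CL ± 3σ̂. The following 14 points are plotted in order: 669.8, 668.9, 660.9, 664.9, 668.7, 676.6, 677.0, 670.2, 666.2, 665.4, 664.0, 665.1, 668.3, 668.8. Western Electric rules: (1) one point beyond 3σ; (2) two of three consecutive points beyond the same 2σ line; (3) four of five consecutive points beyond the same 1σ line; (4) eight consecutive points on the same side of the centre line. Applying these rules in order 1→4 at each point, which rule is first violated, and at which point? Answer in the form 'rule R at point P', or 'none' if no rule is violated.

rule 2 at point 7

Zone of each point (C = within 1σ̂, B = 1σ̂–2σ̂, A = 2σ̂–3σ̂, * = beyond 3σ̂; sign = side of CL): 1:+C, 2:+C, 3:-B, 4:-C, 5:+C, 6:+A, 7:+A, 8:+C, 9:-C, 10:-C, 11:-C, 12:-C, 13:+C, 14:+C
Rule 2 (two of three consecutive points beyond the same 2σ limit) is satisfied at point 7.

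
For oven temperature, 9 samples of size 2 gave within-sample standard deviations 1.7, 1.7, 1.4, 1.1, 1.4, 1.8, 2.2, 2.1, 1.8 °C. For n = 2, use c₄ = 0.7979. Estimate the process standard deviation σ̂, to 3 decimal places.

2.117

s̄ = (1.7 + 1.7 + 1.4 + 1.1 + 1.4 + 1.8 + 2.2 + 2.1 + 1.8) / 9 = 1.6889
σ̂ = s̄ / c₄ = 1.6889 / 0.7979 = 2.1167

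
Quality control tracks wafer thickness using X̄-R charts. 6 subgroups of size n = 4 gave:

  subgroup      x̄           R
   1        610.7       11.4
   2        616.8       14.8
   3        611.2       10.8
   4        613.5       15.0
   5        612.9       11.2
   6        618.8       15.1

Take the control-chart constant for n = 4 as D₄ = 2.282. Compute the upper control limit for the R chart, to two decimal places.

R̄ = (11.4 + 14.8 + 10.8 + 15.0 + 11.2 + 15.1) / 6 = 78.3000 / 6 = 13.0500
UCL_R = D₄·R̄ = 2.282 × 13.0500 = 29.7801

29.78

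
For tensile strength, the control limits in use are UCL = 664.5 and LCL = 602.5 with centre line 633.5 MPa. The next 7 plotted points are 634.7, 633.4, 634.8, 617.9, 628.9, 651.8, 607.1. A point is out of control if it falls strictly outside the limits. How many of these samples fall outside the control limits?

All 7 points lie within [602.5, 664.5].

0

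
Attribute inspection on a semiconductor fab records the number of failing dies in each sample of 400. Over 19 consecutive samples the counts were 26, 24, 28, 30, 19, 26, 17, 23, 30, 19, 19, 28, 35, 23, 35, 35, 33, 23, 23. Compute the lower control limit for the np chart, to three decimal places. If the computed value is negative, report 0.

11.286

p̄ = Σdᵢ / (k·n) = 496 / (19 × 400) = 0.06526
LCL = np̄ − 3·√(np̄(1−p̄)) = 26.1053 − 3 × 4.9398 = 11.2859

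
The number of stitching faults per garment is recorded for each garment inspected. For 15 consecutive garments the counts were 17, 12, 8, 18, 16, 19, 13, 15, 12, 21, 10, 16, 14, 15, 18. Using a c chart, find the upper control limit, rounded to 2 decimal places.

c̄ = (17 + 12 + 8 + 18 + 16 + 19 + 13 + 15 + 12 + 21 + 10 + 16 + 14 + 15 + 18) / 15 = 224 / 15 = 14.9333
UCL = c̄ + 3√c̄ = 14.9333 + 3 × √14.9333 = 14.9333 + 3 × 3.8644 = 26.5264

26.53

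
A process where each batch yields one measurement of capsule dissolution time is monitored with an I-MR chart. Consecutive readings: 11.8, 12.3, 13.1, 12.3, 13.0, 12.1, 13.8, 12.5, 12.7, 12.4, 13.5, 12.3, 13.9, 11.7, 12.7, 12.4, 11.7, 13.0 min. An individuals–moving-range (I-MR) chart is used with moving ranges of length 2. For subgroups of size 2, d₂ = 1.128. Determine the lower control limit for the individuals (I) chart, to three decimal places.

10.025

X̄ = (11.8 + 12.3 + 13.1 + 12.3 + 13.0 + 12.1 + 13.8 + 12.5 + 12.7 + 12.4 + 13.5 + 12.3 + 13.9 + 11.7 + 12.7 + 12.4 + 11.7 + 13.0) / 18 = 12.6222
Moving ranges: 0.5, 0.8, 0.8, 0.7, 0.9, 1.7, 1.3, 0.2, 0.3, 1.1, 1.2, 1.6, 2.2, 1.0, 0.3, 0.7, 1.3; M̄R̄ = 16.6000 / 17 = 0.9765
LCL = X̄ − 3·M̄R̄/d₂ = 12.6222 − 3 × 0.9765 / 1.128 = 10.0252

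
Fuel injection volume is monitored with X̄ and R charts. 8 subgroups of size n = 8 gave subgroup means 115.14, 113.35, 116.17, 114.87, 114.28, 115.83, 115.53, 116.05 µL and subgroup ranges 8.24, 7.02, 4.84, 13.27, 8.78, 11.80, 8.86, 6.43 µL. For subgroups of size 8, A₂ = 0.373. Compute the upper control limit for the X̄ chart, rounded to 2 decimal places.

118.38

X̄̄ = (115.14 + 113.35 + 116.17 + 114.87 + 114.28 + 115.83 + 115.53 + 116.05) / 8 = 921.2200 / 8 = 115.1525
R̄ = (8.24 + 7.02 + 4.84 + 13.27 + 8.78 + 11.80 + 8.86 + 6.43) / 8 = 69.2400 / 8 = 8.6550
UCL = X̄̄ + A₂·R̄ = 115.1525 + 0.373 × 8.6550 = 118.3808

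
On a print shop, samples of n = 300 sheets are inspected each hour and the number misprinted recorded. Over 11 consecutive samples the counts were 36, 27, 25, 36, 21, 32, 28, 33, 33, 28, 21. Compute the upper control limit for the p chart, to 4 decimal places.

0.1482

p̄ = Σdᵢ / (k·n) = 320 / (11 × 300) = 0.09697
UCL = p̄ + 3·√(p̄(1−p̄)/n) = 0.09697 + 3 × √(0.09697×0.90303/300) = 0.09697 + 3 × 0.01708 = 0.14822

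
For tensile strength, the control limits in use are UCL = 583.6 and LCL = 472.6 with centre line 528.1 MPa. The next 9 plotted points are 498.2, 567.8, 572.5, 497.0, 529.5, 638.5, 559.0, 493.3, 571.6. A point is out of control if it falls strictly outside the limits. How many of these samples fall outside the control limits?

Compare each point to [472.6, 583.6]: sample 6 = 638.5 > UCL.

1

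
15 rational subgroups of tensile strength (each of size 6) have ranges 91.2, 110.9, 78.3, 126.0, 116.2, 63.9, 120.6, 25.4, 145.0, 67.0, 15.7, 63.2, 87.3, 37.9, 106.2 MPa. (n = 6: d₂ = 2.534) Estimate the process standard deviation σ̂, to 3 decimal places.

R̄ = (91.2 + 110.9 + 78.3 + 126.0 + 116.2 + 63.9 + 120.6 + 25.4 + 145.0 + 67.0 + 15.7 + 63.2 + 87.3 + 37.9 + 106.2) / 15 = 83.6533
σ̂ = R̄ / d₂ = 83.6533 / 2.534 = 33.0124

33.012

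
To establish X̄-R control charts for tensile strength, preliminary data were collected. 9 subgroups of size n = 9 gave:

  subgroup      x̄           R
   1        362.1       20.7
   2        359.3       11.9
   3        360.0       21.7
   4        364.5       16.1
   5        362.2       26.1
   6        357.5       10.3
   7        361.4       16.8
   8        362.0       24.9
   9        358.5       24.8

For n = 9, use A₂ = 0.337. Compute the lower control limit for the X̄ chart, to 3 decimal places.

X̄̄ = (362.1 + 359.3 + 360.0 + 364.5 + 362.2 + 357.5 + 361.4 + 362.0 + 358.5) / 9 = 3247.5000 / 9 = 360.8333
R̄ = (20.7 + 11.9 + 21.7 + 16.1 + 26.1 + 10.3 + 16.8 + 24.9 + 24.8) / 9 = 173.3000 / 9 = 19.2556
LCL = X̄̄ − A₂·R̄ = 360.8333 − 0.337 × 19.2556 = 354.3442

354.344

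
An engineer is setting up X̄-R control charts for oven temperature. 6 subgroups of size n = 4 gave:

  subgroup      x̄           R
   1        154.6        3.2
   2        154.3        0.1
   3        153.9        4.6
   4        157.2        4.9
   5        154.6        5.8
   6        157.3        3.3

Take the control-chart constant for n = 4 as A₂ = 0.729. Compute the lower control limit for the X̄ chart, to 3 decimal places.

152.656

X̄̄ = (154.6 + 154.3 + 153.9 + 157.2 + 154.6 + 157.3) / 6 = 931.9000 / 6 = 155.3167
R̄ = (3.2 + 0.1 + 4.6 + 4.9 + 5.8 + 3.3) / 6 = 21.9000 / 6 = 3.6500
LCL = X̄̄ − A₂·R̄ = 155.3167 − 0.729 × 3.6500 = 152.6558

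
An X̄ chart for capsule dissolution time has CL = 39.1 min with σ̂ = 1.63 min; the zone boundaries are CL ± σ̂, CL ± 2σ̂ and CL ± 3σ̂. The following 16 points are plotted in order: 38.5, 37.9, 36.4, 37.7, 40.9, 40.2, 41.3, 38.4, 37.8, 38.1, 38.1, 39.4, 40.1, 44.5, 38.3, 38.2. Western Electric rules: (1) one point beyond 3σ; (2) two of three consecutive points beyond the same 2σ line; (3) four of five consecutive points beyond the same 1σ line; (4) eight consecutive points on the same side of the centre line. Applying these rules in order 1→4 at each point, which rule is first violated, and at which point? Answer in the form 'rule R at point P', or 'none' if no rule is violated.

rule 1 at point 14

Zone of each point (C = within 1σ̂, B = 1σ̂–2σ̂, A = 2σ̂–3σ̂, * = beyond 3σ̂; sign = side of CL): 1:-C, 2:-C, 3:-B, 4:-C, 5:+B, 6:+C, 7:+B, 8:-C, 9:-C, 10:-C, 11:-C, 12:+C, 13:+C, 14:+*, 15:-C, 16:-C
Rule 1 (one point beyond the 3σ limits) is satisfied at point 14.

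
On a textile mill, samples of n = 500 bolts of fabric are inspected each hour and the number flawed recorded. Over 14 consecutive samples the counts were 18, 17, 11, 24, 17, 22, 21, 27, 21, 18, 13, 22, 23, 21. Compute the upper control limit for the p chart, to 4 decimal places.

0.0654

p̄ = Σdᵢ / (k·n) = 275 / (14 × 500) = 0.03929
UCL = p̄ + 3·√(p̄(1−p̄)/n) = 0.03929 + 3 × √(0.03929×0.96071/500) = 0.03929 + 3 × 0.00869 = 0.06535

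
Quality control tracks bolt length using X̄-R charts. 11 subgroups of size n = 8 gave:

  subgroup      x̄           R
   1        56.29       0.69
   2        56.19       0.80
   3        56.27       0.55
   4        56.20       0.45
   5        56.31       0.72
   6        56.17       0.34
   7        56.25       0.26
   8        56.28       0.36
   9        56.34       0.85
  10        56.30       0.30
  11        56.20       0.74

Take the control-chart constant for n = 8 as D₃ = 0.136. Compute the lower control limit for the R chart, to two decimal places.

0.07

R̄ = (0.69 + 0.80 + 0.55 + 0.45 + 0.72 + 0.34 + 0.26 + 0.36 + 0.85 + 0.30 + 0.74) / 11 = 6.0600 / 11 = 0.5509
LCL_R = D₃·R̄ = 0.136 × 0.5509 = 0.0749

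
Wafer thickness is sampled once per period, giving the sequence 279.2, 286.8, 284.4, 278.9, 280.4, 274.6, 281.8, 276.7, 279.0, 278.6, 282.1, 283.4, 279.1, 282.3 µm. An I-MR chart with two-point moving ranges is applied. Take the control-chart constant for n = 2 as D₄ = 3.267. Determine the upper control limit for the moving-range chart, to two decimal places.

Moving ranges: 7.6, 2.4, 5.5, 1.5, 5.8, 7.2, 5.1, 2.3, 0.4, 3.5, 1.3, 4.3, 3.2; M̄R̄ = 50.1000 / 13 = 3.8538
UCL_MR = D₄·M̄R̄ = 3.267 × 3.8538 = 12.5905

12.59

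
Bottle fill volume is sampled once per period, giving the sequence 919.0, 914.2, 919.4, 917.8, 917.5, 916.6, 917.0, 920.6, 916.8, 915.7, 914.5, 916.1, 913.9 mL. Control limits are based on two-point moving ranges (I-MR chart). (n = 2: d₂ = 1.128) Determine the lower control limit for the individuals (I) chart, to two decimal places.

910.94

X̄ = (919.0 + 914.2 + 919.4 + 917.8 + 917.5 + 916.6 + 917.0 + 920.6 + 916.8 + 915.7 + 914.5 + 916.1 + 913.9) / 13 = 916.8538
Moving ranges: 4.8, 5.2, 1.6, 0.3, 0.9, 0.4, 3.6, 3.8, 1.1, 1.2, 1.6, 2.2; M̄R̄ = 26.7000 / 12 = 2.2250
LCL = X̄ − 3·M̄R̄/d₂ = 916.8538 − 3 × 2.2250 / 1.128 = 910.9363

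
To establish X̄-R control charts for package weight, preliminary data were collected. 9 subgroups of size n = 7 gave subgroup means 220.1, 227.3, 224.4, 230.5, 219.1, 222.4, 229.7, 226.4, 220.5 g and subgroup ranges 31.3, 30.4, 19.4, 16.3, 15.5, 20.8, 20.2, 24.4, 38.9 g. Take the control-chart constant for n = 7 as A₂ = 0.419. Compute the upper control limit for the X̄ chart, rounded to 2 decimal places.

234.60

X̄̄ = (220.1 + 227.3 + 224.4 + 230.5 + 219.1 + 222.4 + 229.7 + 226.4 + 220.5) / 9 = 2020.4000 / 9 = 224.4889
R̄ = (31.3 + 30.4 + 19.4 + 16.3 + 15.5 + 20.8 + 20.2 + 24.4 + 38.9) / 9 = 217.2000 / 9 = 24.1333
UCL = X̄̄ + A₂·R̄ = 224.4889 + 0.419 × 24.1333 = 234.6008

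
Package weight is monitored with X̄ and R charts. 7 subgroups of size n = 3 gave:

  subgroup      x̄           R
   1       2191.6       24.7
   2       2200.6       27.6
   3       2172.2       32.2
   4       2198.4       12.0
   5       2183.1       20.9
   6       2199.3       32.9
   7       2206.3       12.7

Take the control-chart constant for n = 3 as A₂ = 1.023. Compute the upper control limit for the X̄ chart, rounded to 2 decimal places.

2216.89

X̄̄ = (2191.6 + 2200.6 + 2172.2 + 2198.4 + 2183.1 + 2199.3 + 2206.3) / 7 = 15351.5000 / 7 = 2193.0714
R̄ = (24.7 + 27.6 + 32.2 + 12.0 + 20.9 + 32.9 + 12.7) / 7 = 163.0000 / 7 = 23.2857
UCL = X̄̄ + A₂·R̄ = 2193.0714 + 1.023 × 23.2857 = 2216.8927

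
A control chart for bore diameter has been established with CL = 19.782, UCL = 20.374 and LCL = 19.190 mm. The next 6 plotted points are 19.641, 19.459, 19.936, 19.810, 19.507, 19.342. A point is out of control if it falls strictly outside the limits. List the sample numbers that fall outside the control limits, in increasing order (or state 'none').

All 6 points lie within [19.190, 20.374].

none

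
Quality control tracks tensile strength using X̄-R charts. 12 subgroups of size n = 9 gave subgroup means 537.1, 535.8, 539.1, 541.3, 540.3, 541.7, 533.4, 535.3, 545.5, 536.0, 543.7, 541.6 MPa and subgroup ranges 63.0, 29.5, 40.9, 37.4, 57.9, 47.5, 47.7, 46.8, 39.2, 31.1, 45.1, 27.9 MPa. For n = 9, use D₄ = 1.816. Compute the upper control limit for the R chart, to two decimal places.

R̄ = (63.0 + 29.5 + 40.9 + 37.4 + 57.9 + 47.5 + 47.7 + 46.8 + 39.2 + 31.1 + 45.1 + 27.9) / 12 = 514.0000 / 12 = 42.8333
UCL_R = D₄·R̄ = 1.816 × 42.8333 = 77.7853

77.79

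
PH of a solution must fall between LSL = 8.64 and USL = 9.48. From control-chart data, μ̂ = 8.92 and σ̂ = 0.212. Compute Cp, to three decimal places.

Cp = (USL − LSL) / (6σ̂) = (9.48 − 8.64) / (6 × 0.212) = 0.8400 / 1.2720 = 0.6604

0.660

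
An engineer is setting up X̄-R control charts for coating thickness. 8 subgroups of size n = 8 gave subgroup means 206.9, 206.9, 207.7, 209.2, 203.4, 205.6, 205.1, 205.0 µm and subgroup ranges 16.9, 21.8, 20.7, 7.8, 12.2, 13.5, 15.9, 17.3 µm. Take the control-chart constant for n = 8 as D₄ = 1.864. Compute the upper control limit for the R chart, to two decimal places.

R̄ = (16.9 + 21.8 + 20.7 + 7.8 + 12.2 + 13.5 + 15.9 + 17.3) / 8 = 126.1000 / 8 = 15.7625
UCL_R = D₄·R̄ = 1.864 × 15.7625 = 29.3813

29.38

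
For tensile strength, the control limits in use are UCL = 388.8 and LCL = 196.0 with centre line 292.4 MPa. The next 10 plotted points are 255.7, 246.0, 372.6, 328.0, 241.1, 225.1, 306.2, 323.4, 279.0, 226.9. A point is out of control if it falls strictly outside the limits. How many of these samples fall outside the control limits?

All 10 points lie within [196.0, 388.8].

0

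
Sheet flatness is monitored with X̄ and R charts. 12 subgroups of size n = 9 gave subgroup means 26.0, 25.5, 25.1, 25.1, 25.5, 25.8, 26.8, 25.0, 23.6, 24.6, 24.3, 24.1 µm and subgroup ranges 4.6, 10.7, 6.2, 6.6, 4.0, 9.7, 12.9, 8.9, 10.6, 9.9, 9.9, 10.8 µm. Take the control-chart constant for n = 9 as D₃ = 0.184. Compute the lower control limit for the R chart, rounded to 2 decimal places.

R̄ = (4.6 + 10.7 + 6.2 + 6.6 + 4.0 + 9.7 + 12.9 + 8.9 + 10.6 + 9.9 + 9.9 + 10.8) / 12 = 104.8000 / 12 = 8.7333
LCL_R = D₃·R̄ = 0.184 × 8.7333 = 1.6069

1.61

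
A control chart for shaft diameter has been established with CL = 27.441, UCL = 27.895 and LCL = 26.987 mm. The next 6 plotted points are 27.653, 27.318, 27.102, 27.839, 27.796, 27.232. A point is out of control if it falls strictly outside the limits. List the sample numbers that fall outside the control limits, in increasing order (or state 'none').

All 6 points lie within [26.987, 27.895].

none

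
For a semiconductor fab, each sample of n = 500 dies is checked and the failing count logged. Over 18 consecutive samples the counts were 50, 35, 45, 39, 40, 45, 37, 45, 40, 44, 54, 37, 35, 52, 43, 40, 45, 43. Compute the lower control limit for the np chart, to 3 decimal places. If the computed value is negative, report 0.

p̄ = Σdᵢ / (k·n) = 769 / (18 × 500) = 0.08544
LCL = np̄ − 3·√(np̄(1−p̄)) = 42.7222 − 3 × 6.2507 = 23.9700

23.970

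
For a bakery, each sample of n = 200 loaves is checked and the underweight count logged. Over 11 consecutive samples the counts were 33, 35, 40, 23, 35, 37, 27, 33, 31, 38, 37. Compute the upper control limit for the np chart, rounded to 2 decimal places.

49.40

p̄ = Σdᵢ / (k·n) = 369 / (11 × 200) = 0.16773
UCL = np̄ + 3·√(np̄(1−p̄)) = 33.5455 + 3 × √(33.5455×0.83227) = 33.5455 + 3 × 5.2838 = 49.3970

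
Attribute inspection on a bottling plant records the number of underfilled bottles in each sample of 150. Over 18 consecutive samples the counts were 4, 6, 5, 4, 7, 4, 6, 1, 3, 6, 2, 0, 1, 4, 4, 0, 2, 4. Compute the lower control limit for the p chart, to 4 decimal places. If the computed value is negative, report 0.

p̄ = Σdᵢ / (k·n) = 63 / (18 × 150) = 0.02333
LCL = p̄ − 3·√(p̄(1−p̄)/n) = 0.02333 − 3 × 0.01233 = -0.01364 → 0 (negative, so LCL = 0)

0.0000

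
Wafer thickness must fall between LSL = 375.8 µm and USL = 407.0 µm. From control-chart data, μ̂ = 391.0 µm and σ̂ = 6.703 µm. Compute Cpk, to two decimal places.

Cpu = (USL − μ̂) / (3σ̂) = (407.0 − 391.0) / (3 × 6.703) = 0.7957; Cpl = (μ̂ − LSL) / (3σ̂) = (391.0 − 375.8) / (3 × 6.703) = 0.7559; Cpk = min(Cpu, Cpl) = 0.7559

0.76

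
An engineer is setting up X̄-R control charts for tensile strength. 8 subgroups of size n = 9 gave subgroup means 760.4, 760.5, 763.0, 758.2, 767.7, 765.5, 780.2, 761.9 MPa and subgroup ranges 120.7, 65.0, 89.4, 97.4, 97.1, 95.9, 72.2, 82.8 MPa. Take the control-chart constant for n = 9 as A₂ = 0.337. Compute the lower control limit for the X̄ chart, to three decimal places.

734.324

X̄̄ = (760.4 + 760.5 + 763.0 + 758.2 + 767.7 + 765.5 + 780.2 + 761.9) / 8 = 6117.4000 / 8 = 764.6750
R̄ = (120.7 + 65.0 + 89.4 + 97.4 + 97.1 + 95.9 + 72.2 + 82.8) / 8 = 720.5000 / 8 = 90.0625
LCL = X̄̄ − A₂·R̄ = 764.6750 − 0.337 × 90.0625 = 734.3239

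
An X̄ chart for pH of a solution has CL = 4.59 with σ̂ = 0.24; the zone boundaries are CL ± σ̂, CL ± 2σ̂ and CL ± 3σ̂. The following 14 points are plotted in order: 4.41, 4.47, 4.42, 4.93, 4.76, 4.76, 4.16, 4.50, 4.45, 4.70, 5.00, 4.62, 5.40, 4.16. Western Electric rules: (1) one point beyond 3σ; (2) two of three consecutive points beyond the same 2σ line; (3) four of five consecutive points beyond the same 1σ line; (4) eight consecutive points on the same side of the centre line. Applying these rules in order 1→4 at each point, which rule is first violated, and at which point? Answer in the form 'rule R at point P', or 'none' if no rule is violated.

Zone of each point (C = within 1σ̂, B = 1σ̂–2σ̂, A = 2σ̂–3σ̂, * = beyond 3σ̂; sign = side of CL): 1:-C, 2:-C, 3:-C, 4:+B, 5:+C, 6:+C, 7:-B, 8:-C, 9:-C, 10:+C, 11:+B, 12:+C, 13:+*, 14:-B
Rule 1 (one point beyond the 3σ limits) is satisfied at point 13.

rule 1 at point 13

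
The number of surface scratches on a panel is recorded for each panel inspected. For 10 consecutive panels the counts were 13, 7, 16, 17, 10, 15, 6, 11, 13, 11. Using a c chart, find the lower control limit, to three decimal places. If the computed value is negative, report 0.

c̄ = (13 + 7 + 16 + 17 + 10 + 15 + 6 + 11 + 13 + 11) / 10 = 119 / 10 = 11.9000
LCL = c̄ − 3√c̄ = 11.9000 − 3 × 3.4496 = 1.5511

1.551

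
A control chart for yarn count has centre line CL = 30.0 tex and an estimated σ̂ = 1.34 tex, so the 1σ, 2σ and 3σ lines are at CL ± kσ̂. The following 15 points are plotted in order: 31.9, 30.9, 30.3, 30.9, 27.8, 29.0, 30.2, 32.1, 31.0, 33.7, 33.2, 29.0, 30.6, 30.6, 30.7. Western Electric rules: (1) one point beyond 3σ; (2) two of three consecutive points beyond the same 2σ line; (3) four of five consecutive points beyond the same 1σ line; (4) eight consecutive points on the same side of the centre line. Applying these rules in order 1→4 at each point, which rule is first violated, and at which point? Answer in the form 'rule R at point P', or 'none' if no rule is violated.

Zone of each point (C = within 1σ̂, B = 1σ̂–2σ̂, A = 2σ̂–3σ̂, * = beyond 3σ̂; sign = side of CL): 1:+B, 2:+C, 3:+C, 4:+C, 5:-B, 6:-C, 7:+C, 8:+B, 9:+C, 10:+A, 11:+A, 12:-C, 13:+C, 14:+C, 15:+C
Rule 2 (two of three consecutive points beyond the same 2σ limit) is satisfied at point 11.

rule 2 at point 11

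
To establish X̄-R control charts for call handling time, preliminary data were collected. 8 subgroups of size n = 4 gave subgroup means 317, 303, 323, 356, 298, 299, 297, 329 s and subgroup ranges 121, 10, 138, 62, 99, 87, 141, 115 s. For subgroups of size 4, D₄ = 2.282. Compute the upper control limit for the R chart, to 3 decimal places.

R̄ = (121 + 10 + 138 + 62 + 99 + 87 + 141 + 115) / 8 = 773.0000 / 8 = 96.6250
UCL_R = D₄·R̄ = 2.282 × 96.6250 = 220.4983

220.498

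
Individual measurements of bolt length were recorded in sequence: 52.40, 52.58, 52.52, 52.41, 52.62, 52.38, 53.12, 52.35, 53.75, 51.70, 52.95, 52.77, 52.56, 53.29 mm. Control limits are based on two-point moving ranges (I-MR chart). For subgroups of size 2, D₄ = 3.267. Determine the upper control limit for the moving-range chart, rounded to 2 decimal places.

Moving ranges: 0.18, 0.06, 0.11, 0.21, 0.24, 0.74, 0.77, 1.40, 2.05, 1.25, 0.18, 0.21, 0.73; M̄R̄ = 8.1300 / 13 = 0.6254
UCL_MR = D₄·M̄R̄ = 3.267 × 0.6254 = 2.0431

2.04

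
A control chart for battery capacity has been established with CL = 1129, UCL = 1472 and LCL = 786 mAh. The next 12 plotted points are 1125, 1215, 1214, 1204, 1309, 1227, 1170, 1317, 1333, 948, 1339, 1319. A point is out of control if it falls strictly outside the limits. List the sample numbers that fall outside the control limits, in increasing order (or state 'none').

none

All 12 points lie within [786, 1472].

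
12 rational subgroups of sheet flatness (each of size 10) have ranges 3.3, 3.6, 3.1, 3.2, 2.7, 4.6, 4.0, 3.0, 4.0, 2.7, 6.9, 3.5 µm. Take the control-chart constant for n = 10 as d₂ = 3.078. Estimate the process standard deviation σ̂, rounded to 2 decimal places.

R̄ = (3.3 + 3.6 + 3.1 + 3.2 + 2.7 + 4.6 + 4.0 + 3.0 + 4.0 + 2.7 + 6.9 + 3.5) / 12 = 3.7167
σ̂ = R̄ / d₂ = 3.7167 / 3.078 = 1.2075

1.21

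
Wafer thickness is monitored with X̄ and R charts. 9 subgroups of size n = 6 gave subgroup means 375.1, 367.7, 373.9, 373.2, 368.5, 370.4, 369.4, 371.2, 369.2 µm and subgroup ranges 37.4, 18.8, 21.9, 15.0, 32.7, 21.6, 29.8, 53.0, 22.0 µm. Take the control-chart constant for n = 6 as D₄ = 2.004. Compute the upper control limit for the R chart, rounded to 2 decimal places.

R̄ = (37.4 + 18.8 + 21.9 + 15.0 + 32.7 + 21.6 + 29.8 + 53.0 + 22.0) / 9 = 252.2000 / 9 = 28.0222
UCL_R = D₄·R̄ = 2.004 × 28.0222 = 56.1565

56.16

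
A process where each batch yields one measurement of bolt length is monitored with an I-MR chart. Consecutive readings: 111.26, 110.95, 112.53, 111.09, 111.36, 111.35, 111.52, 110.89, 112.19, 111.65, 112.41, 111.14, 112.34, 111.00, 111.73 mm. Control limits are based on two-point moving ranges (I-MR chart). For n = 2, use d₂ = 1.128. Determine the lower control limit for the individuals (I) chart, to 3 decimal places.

X̄ = (111.26 + 110.95 + 112.53 + 111.09 + 111.36 + 111.35 + 111.52 + 110.89 + 112.19 + 111.65 + 112.41 + 111.14 + 112.34 + 111.00 + 111.73) / 15 = 111.5607
Moving ranges: 0.31, 1.58, 1.44, 0.27, 0.01, 0.17, 0.63, 1.30, 0.54, 0.76, 1.27, 1.20, 1.34, 0.73; M̄R̄ = 11.5500 / 14 = 0.8250
LCL = X̄ − 3·M̄R̄/d₂ = 111.5607 − 3 × 0.8250 / 1.128 = 109.3665

109.367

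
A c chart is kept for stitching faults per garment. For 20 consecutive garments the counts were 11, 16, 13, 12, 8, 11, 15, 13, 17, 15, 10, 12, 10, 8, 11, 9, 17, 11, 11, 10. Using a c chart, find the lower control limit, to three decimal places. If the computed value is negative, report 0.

1.608

c̄ = (11 + 16 + 13 + 12 + 8 + 11 + 15 + 13 + 17 + 15 + 10 + 12 + 10 + 8 + 11 + 9 + 17 + 11 + 11 + 10) / 20 = 240 / 20 = 12.0000
LCL = c̄ − 3√c̄ = 12.0000 − 3 × 3.4641 = 1.6077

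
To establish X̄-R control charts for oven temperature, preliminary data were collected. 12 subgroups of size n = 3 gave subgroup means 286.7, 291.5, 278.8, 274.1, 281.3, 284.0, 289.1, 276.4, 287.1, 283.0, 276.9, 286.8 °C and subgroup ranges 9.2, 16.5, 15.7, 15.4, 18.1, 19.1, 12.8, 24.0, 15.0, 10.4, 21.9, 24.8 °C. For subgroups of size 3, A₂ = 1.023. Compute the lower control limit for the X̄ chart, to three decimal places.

X̄̄ = (286.7 + 291.5 + 278.8 + 274.1 + 281.3 + 284.0 + 289.1 + 276.4 + 287.1 + 283.0 + 276.9 + 286.8) / 12 = 3395.7000 / 12 = 282.9750
R̄ = (9.2 + 16.5 + 15.7 + 15.4 + 18.1 + 19.1 + 12.8 + 24.0 + 15.0 + 10.4 + 21.9 + 24.8) / 12 = 202.9000 / 12 = 16.9083
LCL = X̄̄ − A₂·R̄ = 282.9750 − 1.023 × 16.9083 = 265.6778

265.678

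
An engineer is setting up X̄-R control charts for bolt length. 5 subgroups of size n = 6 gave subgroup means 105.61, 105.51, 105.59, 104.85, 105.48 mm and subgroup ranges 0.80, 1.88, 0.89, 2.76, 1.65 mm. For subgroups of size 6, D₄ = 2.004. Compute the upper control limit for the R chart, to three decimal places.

R̄ = (0.80 + 1.88 + 0.89 + 2.76 + 1.65) / 5 = 7.9800 / 5 = 1.5960
UCL_R = D₄·R̄ = 2.004 × 1.5960 = 3.1984

3.198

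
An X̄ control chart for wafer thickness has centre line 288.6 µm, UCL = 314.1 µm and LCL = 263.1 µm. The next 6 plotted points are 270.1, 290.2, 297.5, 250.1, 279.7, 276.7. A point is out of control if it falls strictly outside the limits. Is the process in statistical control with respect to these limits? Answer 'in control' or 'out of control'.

out of control

Compare each point to [263.1, 314.1]: sample 4 = 250.1 < LCL.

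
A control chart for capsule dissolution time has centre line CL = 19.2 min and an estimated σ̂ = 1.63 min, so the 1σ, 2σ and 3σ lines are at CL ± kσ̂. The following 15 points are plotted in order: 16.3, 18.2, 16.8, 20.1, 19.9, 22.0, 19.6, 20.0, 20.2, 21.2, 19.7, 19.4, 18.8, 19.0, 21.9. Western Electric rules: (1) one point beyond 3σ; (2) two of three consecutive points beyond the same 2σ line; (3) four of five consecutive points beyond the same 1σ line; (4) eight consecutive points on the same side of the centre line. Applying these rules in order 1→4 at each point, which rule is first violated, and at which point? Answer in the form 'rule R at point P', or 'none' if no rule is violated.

rule 4 at point 11

Zone of each point (C = within 1σ̂, B = 1σ̂–2σ̂, A = 2σ̂–3σ̂, * = beyond 3σ̂; sign = side of CL): 1:-B, 2:-C, 3:-B, 4:+C, 5:+C, 6:+B, 7:+C, 8:+C, 9:+C, 10:+B, 11:+C, 12:+C, 13:-C, 14:-C, 15:+B
Rule 4 (eight consecutive points on the same side of the centre line) is satisfied at point 11.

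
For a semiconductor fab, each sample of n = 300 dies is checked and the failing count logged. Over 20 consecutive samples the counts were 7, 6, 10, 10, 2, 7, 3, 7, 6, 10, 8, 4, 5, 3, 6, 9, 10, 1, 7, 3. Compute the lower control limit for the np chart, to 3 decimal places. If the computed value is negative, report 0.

p̄ = Σdᵢ / (k·n) = 124 / (20 × 300) = 0.02067
LCL = np̄ − 3·√(np̄(1−p̄)) = 6.2000 − 3 × 2.4641 = -1.1923 → 0 (negative, so LCL = 0)

0.000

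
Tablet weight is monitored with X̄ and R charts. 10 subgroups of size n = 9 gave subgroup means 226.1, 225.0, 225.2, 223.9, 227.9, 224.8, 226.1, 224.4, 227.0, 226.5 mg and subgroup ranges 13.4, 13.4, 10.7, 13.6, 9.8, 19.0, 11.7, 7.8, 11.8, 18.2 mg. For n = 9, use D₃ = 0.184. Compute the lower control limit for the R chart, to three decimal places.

R̄ = (13.4 + 13.4 + 10.7 + 13.6 + 9.8 + 19.0 + 11.7 + 7.8 + 11.8 + 18.2) / 10 = 129.4000 / 10 = 12.9400
LCL_R = D₃·R̄ = 0.184 × 12.9400 = 2.3810

2.381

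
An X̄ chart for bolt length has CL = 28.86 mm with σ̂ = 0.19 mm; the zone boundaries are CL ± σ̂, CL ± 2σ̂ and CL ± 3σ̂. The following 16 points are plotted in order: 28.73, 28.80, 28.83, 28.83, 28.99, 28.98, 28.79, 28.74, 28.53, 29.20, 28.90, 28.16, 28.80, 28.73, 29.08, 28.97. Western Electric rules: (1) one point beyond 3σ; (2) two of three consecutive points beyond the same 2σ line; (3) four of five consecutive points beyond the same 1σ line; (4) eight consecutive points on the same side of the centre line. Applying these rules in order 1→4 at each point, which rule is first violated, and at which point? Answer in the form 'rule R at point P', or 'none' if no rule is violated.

rule 1 at point 12

Zone of each point (C = within 1σ̂, B = 1σ̂–2σ̂, A = 2σ̂–3σ̂, * = beyond 3σ̂; sign = side of CL): 1:-C, 2:-C, 3:-C, 4:-C, 5:+C, 6:+C, 7:-C, 8:-C, 9:-B, 10:+B, 11:+C, 12:-*, 13:-C, 14:-C, 15:+B, 16:+C
Rule 1 (one point beyond the 3σ limits) is satisfied at point 12.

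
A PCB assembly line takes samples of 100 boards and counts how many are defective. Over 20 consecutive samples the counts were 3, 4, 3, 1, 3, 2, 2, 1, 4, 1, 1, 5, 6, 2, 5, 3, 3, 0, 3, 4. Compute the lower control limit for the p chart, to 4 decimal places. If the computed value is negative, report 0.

0.0000

p̄ = Σdᵢ / (k·n) = 56 / (20 × 100) = 0.02800
LCL = p̄ − 3·√(p̄(1−p̄)/n) = 0.02800 − 3 × 0.01650 = -0.02149 → 0 (negative, so LCL = 0)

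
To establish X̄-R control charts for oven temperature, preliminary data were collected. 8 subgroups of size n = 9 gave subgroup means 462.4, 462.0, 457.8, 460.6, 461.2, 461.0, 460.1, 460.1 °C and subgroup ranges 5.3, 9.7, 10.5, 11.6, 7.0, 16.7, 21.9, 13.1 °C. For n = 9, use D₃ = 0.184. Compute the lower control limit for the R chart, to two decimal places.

R̄ = (5.3 + 9.7 + 10.5 + 11.6 + 7.0 + 16.7 + 21.9 + 13.1) / 8 = 95.8000 / 8 = 11.9750
LCL_R = D₃·R̄ = 0.184 × 11.9750 = 2.2034

2.20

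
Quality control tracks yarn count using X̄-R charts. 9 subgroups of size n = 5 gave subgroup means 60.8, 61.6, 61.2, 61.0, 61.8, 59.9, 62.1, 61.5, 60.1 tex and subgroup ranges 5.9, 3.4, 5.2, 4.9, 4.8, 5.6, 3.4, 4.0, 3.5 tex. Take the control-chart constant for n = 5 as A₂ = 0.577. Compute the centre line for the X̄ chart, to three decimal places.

61.111

X̄̄ = (60.8 + 61.6 + 61.2 + 61.0 + 61.8 + 59.9 + 62.1 + 61.5 + 60.1) / 9 = 550.0000 / 9 = 61.1111
CL = X̄̄ = 61.1111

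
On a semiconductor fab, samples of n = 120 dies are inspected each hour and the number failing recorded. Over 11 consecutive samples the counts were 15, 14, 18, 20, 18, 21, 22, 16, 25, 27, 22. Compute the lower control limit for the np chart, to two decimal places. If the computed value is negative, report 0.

7.62

p̄ = Σdᵢ / (k·n) = 218 / (11 × 120) = 0.16515
LCL = np̄ − 3·√(np̄(1−p̄)) = 19.8182 − 3 × 4.0676 = 7.6155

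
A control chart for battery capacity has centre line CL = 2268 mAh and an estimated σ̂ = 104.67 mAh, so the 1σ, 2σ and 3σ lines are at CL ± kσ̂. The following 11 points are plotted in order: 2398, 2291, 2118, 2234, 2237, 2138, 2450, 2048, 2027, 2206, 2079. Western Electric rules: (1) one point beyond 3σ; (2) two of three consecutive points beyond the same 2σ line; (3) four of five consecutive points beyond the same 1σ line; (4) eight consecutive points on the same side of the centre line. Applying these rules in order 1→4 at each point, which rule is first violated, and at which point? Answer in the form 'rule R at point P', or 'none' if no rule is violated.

Zone of each point (C = within 1σ̂, B = 1σ̂–2σ̂, A = 2σ̂–3σ̂, * = beyond 3σ̂; sign = side of CL): 1:+B, 2:+C, 3:-B, 4:-C, 5:-C, 6:-B, 7:+B, 8:-A, 9:-A, 10:-C, 11:-B
Rule 2 (two of three consecutive points beyond the same 2σ limit) is satisfied at point 9.

rule 2 at point 9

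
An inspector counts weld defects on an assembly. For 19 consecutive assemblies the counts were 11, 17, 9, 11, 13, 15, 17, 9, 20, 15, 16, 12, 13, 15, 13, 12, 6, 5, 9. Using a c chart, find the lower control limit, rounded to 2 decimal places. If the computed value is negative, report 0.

c̄ = (11 + 17 + 9 + 11 + 13 + 15 + 17 + 9 + 20 + 15 + 16 + 12 + 13 + 15 + 13 + 12 + 6 + 5 + 9) / 19 = 238 / 19 = 12.5263
LCL = c̄ − 3√c̄ = 12.5263 − 3 × 3.5393 = 1.9086

1.91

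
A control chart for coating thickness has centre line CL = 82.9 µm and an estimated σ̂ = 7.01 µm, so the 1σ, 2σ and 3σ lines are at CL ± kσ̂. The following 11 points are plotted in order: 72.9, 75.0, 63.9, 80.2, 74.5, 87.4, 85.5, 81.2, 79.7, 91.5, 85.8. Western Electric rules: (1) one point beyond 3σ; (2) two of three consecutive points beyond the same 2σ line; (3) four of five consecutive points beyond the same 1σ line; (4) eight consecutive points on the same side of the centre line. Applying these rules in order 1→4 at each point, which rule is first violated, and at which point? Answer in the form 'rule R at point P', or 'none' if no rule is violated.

rule 3 at point 5

Zone of each point (C = within 1σ̂, B = 1σ̂–2σ̂, A = 2σ̂–3σ̂, * = beyond 3σ̂; sign = side of CL): 1:-B, 2:-B, 3:-A, 4:-C, 5:-B, 6:+C, 7:+C, 8:-C, 9:-C, 10:+B, 11:+C
Rule 3 (four of five consecutive points beyond the same 1σ limit) is satisfied at point 5.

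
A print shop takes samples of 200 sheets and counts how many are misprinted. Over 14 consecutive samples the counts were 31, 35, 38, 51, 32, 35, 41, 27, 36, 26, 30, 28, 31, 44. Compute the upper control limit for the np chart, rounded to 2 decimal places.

50.70

p̄ = Σdᵢ / (k·n) = 485 / (14 × 200) = 0.17321
UCL = np̄ + 3·√(np̄(1−p̄)) = 34.6429 + 3 × √(34.6429×0.82679) = 34.6429 + 3 × 5.3518 = 50.6984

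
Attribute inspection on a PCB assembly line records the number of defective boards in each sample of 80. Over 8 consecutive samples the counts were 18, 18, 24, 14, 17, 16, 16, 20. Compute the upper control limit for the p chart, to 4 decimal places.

0.3632

p̄ = Σdᵢ / (k·n) = 143 / (8 × 80) = 0.22344
UCL = p̄ + 3·√(p̄(1−p̄)/n) = 0.22344 + 3 × √(0.22344×0.77656/80) = 0.22344 + 3 × 0.04657 = 0.36315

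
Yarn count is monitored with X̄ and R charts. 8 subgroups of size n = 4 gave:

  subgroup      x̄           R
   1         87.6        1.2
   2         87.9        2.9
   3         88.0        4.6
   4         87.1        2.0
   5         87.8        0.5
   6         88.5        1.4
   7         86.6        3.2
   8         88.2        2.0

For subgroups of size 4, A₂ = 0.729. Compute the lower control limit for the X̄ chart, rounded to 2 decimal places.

86.09

X̄̄ = (87.6 + 87.9 + 88.0 + 87.1 + 87.8 + 88.5 + 86.6 + 88.2) / 8 = 701.7000 / 8 = 87.7125
R̄ = (1.2 + 2.9 + 4.6 + 2.0 + 0.5 + 1.4 + 3.2 + 2.0) / 8 = 17.8000 / 8 = 2.2250
LCL = X̄̄ − A₂·R̄ = 87.7125 − 0.729 × 2.2250 = 86.0905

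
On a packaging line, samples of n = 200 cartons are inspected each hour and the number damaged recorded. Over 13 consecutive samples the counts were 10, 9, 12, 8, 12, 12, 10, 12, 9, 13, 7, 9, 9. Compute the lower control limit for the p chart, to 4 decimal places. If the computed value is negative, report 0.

0.0042

p̄ = Σdᵢ / (k·n) = 132 / (13 × 200) = 0.05077
LCL = p̄ − 3·√(p̄(1−p̄)/n) = 0.05077 − 3 × 0.01552 = 0.00420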